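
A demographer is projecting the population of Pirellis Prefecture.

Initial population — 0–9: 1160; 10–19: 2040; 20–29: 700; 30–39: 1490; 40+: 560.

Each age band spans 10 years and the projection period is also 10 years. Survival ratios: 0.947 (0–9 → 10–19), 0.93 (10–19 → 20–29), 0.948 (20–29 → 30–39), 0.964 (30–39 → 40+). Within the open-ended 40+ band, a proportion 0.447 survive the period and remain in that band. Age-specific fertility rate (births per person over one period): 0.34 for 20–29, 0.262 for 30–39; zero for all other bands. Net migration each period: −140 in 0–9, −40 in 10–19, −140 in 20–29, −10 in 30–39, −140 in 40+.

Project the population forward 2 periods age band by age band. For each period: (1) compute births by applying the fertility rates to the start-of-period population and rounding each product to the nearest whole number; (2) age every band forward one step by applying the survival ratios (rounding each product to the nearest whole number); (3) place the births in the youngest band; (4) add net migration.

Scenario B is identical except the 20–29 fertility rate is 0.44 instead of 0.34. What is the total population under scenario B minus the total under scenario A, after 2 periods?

242

After projecting period 1:
Births: 700 × 0.34 = 238 ; 1490 × 0.262 = 390 ⇒ total 628
10–19: 1160 × 0.947 = 1099
20–29: 2040 × 0.93 = 1897
30–39: 700 × 0.948 = 664
40+: 1490 × 0.964 + 560 × 0.447 = 1436 + 250 = 1686
Net migration: 0–9 − 140 → 488; 10–19 − 40 → 1059; 20–29 − 140 → 1757; 30–39 − 10 → 654; 40+ − 140 → 1546
Giving 488 / 1059 / 1757 / 654 / 1546.
After projecting period 2:
Births: 1757 × 0.34 = 597 ; 654 × 0.262 = 171 ⇒ total 768
10–19: 488 × 0.947 = 462
20–29: 1059 × 0.93 = 985
30–39: 1757 × 0.948 = 1666
40+: 654 × 0.964 + 1546 × 0.447 = 630 + 691 = 1321
Net migration: 0–9 − 140 → 628; 10–19 − 40 → 422; 20–29 − 140 → 845; 30–39 − 10 → 1656; 40+ − 140 → 1181
Giving 628 / 422 / 845 / 1656 / 1181.
Scenario A total after 2 periods: 4732
Scenario B projection —
After projecting period 1:
Births: 700 × 0.44 = 308 ; 1490 × 0.262 = 390 ⇒ total 698
10–19: 1160 × 0.947 = 1099
20–29: 2040 × 0.93 = 1897
30–39: 700 × 0.948 = 664
40+: 1490 × 0.964 + 560 × 0.447 = 1436 + 250 = 1686
Net migration: 0–9 − 140 → 558; 10–19 − 40 → 1059; 20–29 − 140 → 1757; 30–39 − 10 → 654; 40+ − 140 → 1546
Giving 558 / 1059 / 1757 / 654 / 1546.
After projecting period 2:
Births: 1757 × 0.44 = 773 ; 654 × 0.262 = 171 ⇒ total 944
10–19: 558 × 0.947 = 528
20–29: 1059 × 0.93 = 985
30–39: 1757 × 0.948 = 1666
40+: 654 × 0.964 + 1546 × 0.447 = 630 + 691 = 1321
Net migration: 0–9 − 140 → 804; 10–19 − 40 → 488; 20–29 − 140 → 845; 30–39 − 10 → 1656; 40+ − 140 → 1181
Giving 804 / 488 / 845 / 1656 / 1181.
Scenario B total after 2 periods: 4974
Difference B − A = 4974 − 4732 = 242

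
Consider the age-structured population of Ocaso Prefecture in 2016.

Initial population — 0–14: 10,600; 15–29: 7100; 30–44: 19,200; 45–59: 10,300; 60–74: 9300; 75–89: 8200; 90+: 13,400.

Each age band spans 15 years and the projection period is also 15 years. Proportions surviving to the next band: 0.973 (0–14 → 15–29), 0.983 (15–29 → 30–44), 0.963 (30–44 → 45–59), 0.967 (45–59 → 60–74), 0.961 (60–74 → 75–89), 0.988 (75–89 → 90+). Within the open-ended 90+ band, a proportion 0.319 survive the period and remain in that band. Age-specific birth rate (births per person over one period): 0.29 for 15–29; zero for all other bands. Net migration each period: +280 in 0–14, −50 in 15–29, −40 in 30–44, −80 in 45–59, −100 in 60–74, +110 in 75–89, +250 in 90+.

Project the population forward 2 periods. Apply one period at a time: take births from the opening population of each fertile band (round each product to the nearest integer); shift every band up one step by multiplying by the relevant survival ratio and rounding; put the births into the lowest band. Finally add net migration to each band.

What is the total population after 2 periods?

62638

— Period 1 —
Births: 7100 × 0.29 = 2059
15–29: 10600 × 0.973 = 10314
30–44: 7100 × 0.983 = 6979
45–59: 19200 × 0.963 = 18490
60–74: 10300 × 0.967 = 9960
75–89: 9300 × 0.961 = 8937
90+: 8200 × 0.988 + 13400 × 0.319 = 8102 + 4275 = 12377
Net migration: 0–14 + 280 → 2339; 15–29 − 50 → 10264; 30–44 − 40 → 6939; 45–59 − 80 → 18410; 60–74 − 100 → 9860; 75–89 + 110 → 9047; 90+ + 250 → 12627
End of period: [2339, 10264, 6939, 18410, 9860, 9047, 12627]
— Period 2 —
Births: 10264 × 0.29 = 2977
15–29: 2339 × 0.973 = 2276
30–44: 10264 × 0.983 = 10090
45–59: 6939 × 0.963 = 6682
60–74: 18410 × 0.967 = 17802
75–89: 9860 × 0.961 = 9475
90+: 9047 × 0.988 + 12627 × 0.319 = 8938 + 4028 = 12966
Net migration: 0–14 + 280 → 3257; 15–29 − 50 → 2226; 30–44 − 40 → 10050; 45–59 − 80 → 6602; 60–74 − 100 → 17702; 75–89 + 110 → 9585; 90+ + 250 → 13216
End of period: [3257, 2226, 10050, 6602, 17702, 9585, 13216]
Total after period 2: 3257 + 2226 + 10050 + 6602 + 17702 + 9585 + 13216 = 62638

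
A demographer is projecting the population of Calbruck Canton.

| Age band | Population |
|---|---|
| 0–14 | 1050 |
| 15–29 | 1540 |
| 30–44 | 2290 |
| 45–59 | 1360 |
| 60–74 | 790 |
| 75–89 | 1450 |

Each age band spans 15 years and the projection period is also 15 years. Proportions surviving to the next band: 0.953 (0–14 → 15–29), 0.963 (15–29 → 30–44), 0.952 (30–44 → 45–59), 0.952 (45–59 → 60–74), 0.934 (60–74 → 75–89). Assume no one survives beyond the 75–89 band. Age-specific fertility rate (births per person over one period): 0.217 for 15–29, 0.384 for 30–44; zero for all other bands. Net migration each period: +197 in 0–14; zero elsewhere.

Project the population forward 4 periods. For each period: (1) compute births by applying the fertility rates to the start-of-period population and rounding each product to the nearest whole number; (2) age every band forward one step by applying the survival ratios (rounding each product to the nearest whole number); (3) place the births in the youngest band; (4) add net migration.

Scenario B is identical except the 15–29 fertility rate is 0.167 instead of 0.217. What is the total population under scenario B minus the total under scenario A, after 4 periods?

Numbering the groups 1..6 from youngest to oldest:
After projecting period 1:
Births: 1540 × 0.217 = 334 ; 2290 × 0.384 = 879 → total 1213
Group 2: 1050 × 0.953 = 1001
Group 3: 1540 × 0.963 = 1483
Group 4: 2290 × 0.952 = 2180
Group 5: 1360 × 0.952 = 1295
Group 6: 790 × 0.934 = 738
Net migration: Group 1 + 197 → 1410
Population now: 0–14=1410, 15–29=1001, 30–44=1483, 45–59=2180, 60–74=1295, 75–89=738
After projecting period 2:
Births: 1001 × 0.217 = 217 ; 1483 × 0.384 = 569 → total 786
Group 2: 1410 × 0.953 = 1344
Group 3: 1001 × 0.963 = 964
Group 4: 1483 × 0.952 = 1412
Group 5: 2180 × 0.952 = 2075
Group 6: 1295 × 0.934 = 1210
Net migration: Group 1 + 197 → 983
Population now: 0–14=983, 15–29=1344, 30–44=964, 45–59=1412, 60–74=2075, 75–89=1210
After projecting period 3:
Births: 1344 × 0.217 = 292 ; 964 × 0.384 = 370 → total 662
Group 2: 983 × 0.953 = 937
Group 3: 1344 × 0.963 = 1294
Group 4: 964 × 0.952 = 918
Group 5: 1412 × 0.952 = 1344
Group 6: 2075 × 0.934 = 1938
Net migration: Group 1 + 197 → 859
Population now: 0–14=859, 15–29=937, 30–44=1294, 45–59=918, 60–74=1344, 75–89=1938
After projecting period 4:
Births: 937 × 0.217 = 203 ; 1294 × 0.384 = 497 → total 700
Group 2: 859 × 0.953 = 819
Group 3: 937 × 0.963 = 902
Group 4: 1294 × 0.952 = 1232
Group 5: 918 × 0.952 = 874
Group 6: 1344 × 0.934 = 1255
Net migration: Group 1 + 197 → 897
Population now: 0–14=897, 15–29=819, 30–44=902, 45–59=1232, 60–74=874, 75–89=1255
Scenario A total after 4 periods: 5979
Scenario B projection —
After projecting period 1:
Births: 1540 × 0.167 = 257 ; 2290 × 0.384 = 879 → total 1136
Group 2: 1050 × 0.953 = 1001
Group 3: 1540 × 0.963 = 1483
Group 4: 2290 × 0.952 = 2180
Group 5: 1360 × 0.952 = 1295
Group 6: 790 × 0.934 = 738
Net migration: Group 1 + 197 → 1333
Population now: 0–14=1333, 15–29=1001, 30–44=1483, 45–59=2180, 60–74=1295, 75–89=738
After projecting period 2:
Births: 1001 × 0.167 = 167 ; 1483 × 0.384 = 569 → total 736
Group 2: 1333 × 0.953 = 1270
Group 3: 1001 × 0.963 = 964
Group 4: 1483 × 0.952 = 1412
Group 5: 2180 × 0.952 = 2075
Group 6: 1295 × 0.934 = 1210
Net migration: Group 1 + 197 → 933
Population now: 0–14=933, 15–29=1270, 30–44=964, 45–59=1412, 60–74=2075, 75–89=1210
After projecting period 3:
Births: 1270 × 0.167 = 212 ; 964 × 0.384 = 370 → total 582
Group 2: 933 × 0.953 = 889
Group 3: 1270 × 0.963 = 1223
Group 4: 964 × 0.952 = 918
Group 5: 1412 × 0.952 = 1344
Group 6: 2075 × 0.934 = 1938
Net migration: Group 1 + 197 → 779
Population now: 0–14=779, 15–29=889, 30–44=1223, 45–59=918, 60–74=1344, 75–89=1938
After projecting period 4:
Births: 889 × 0.167 = 148 ; 1223 × 0.384 = 470 → total 618
Group 2: 779 × 0.953 = 742
Group 3: 889 × 0.963 = 856
Group 4: 1223 × 0.952 = 1164
Group 5: 918 × 0.952 = 874
Group 6: 1344 × 0.934 = 1255
Net migration: Group 1 + 197 → 815
Population now: 0–14=815, 15–29=742, 30–44=856, 45–59=1164, 60–74=874, 75–89=1255
Scenario B total after 4 periods: 5706
Difference B − A = 5706 − 5979 = -273

-273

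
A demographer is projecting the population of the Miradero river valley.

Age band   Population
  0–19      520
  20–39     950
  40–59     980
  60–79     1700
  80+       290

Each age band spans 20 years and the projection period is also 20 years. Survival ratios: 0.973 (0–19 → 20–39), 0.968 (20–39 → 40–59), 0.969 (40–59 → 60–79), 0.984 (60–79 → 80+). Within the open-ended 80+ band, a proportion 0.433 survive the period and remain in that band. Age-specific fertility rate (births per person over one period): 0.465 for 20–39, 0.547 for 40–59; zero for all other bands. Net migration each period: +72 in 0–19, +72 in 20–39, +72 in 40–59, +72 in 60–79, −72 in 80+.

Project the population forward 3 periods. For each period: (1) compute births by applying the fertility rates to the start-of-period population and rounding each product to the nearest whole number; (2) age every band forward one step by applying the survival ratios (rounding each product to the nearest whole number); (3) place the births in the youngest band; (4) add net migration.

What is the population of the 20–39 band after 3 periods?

932

Numbering the groups 1..5 from youngest to oldest:
Period 1.
Births: 950 × 0.465 = 442  |  980 × 0.547 = 536 → total 978
Group 2: 520 × 0.973 = 506
Group 3: 950 × 0.968 = 920
Group 4: 980 × 0.969 = 950
Group 5: 1700 × 0.984 + 290 × 0.433 = 1673 + 126 = 1799
Net migration: Group 1 + 72 → 1050; Group 2 + 72 → 578; Group 3 + 72 → 992; Group 4 + 72 → 1022; Group 5 − 72 → 1727
Giving 1050 / 578 / 992 / 1022 / 1727.
Period 2.
Births: 578 × 0.465 = 269  |  992 × 0.547 = 543 → total 812
Group 2: 1050 × 0.973 = 1022
Group 3: 578 × 0.968 = 560
Group 4: 992 × 0.969 = 961
Group 5: 1022 × 0.984 + 1727 × 0.433 = 1006 + 748 = 1754
Net migration: Group 1 + 72 → 884; Group 2 + 72 → 1094; Group 3 + 72 → 632; Group 4 + 72 → 1033; Group 5 − 72 → 1682
Giving 884 / 1094 / 632 / 1033 / 1682.
Period 3.
Births: 1094 × 0.465 = 509  |  632 × 0.547 = 346 → total 855
Group 2: 884 × 0.973 = 860
Group 3: 1094 × 0.968 = 1059
Group 4: 632 × 0.969 = 612
Group 5: 1033 × 0.984 + 1682 × 0.433 = 1016 + 728 = 1744
Net migration: Group 1 + 72 → 927; Group 2 + 72 → 932; Group 3 + 72 → 1131; Group 4 + 72 → 684; Group 5 − 72 → 1672
Giving 927 / 932 / 1131 / 684 / 1672.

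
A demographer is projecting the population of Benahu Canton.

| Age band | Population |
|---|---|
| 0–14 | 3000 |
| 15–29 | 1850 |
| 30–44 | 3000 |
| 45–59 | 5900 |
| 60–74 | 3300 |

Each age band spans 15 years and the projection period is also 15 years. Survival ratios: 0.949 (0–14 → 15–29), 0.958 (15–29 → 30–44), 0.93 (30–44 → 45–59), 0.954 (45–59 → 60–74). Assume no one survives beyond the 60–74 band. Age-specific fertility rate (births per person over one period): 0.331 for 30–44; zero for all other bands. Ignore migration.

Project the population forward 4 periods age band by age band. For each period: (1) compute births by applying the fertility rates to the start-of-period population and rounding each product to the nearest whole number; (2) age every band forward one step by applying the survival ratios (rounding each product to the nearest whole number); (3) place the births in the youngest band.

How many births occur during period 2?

(Groups numbered youngest = 1 to oldest = 5.)
Period 1.
Births: 3000 * 0.331 = 993
Group 2: 3000 * 0.949 = 2847
Group 3: 1850 * 0.958 = 1772
Group 4: 3000 * 0.93 = 2790
Group 5: 5900 * 0.954 = 5629
Population now: 0–14=993, 15–29=2847, 30–44=1772, 45–59=2790, 60–74=5629
Period 2.
Births: 1772 * 0.331 = 587
Group 2: 993 * 0.949 = 942
Group 3: 2847 * 0.958 = 2727
Group 4: 1772 * 0.93 = 1648
Group 5: 2790 * 0.954 = 2662
Population now: 0–14=587, 15–29=942, 30–44=2727, 45–59=1648, 60–74=2662

587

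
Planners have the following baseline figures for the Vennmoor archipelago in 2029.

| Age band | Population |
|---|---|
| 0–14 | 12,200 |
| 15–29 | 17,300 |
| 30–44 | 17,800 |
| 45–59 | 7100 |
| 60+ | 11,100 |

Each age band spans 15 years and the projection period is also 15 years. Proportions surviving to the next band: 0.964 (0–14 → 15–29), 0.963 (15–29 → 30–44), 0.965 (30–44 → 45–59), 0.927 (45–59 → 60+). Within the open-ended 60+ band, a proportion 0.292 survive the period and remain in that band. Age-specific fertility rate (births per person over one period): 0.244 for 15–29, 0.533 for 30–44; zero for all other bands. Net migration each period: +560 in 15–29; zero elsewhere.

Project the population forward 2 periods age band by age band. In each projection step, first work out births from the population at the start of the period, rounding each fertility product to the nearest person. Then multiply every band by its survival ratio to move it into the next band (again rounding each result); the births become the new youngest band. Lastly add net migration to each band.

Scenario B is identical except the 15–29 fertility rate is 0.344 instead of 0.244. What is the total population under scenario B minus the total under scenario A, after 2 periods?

Call the bands 1 to 5, youngest first.
Period 1:
Births: 17300 * 0.244 = 4221 ; 17800 * 0.533 = 9487 → total 13708
Band 2: 12200 * 0.964 = 11761
Band 3: 17300 * 0.963 = 16660
Band 4: 17800 * 0.965 = 17177
Band 5: 7100 * 0.927 + 11100 * 0.292 = 6582 + 3241 = 9823
Net migration: Band 2 + 560 → 12321
Giving 13708 / 12321 / 16660 / 17177 / 9823.
Period 2:
Births: 12321 * 0.244 = 3006 ; 16660 * 0.533 = 8880 → total 11886
Band 2: 13708 * 0.964 = 13215
Band 3: 12321 * 0.963 = 11865
Band 4: 16660 * 0.965 = 16077
Band 5: 17177 * 0.927 + 9823 * 0.292 = 15923 + 2868 = 18791
Net migration: Band 2 + 560 → 13775
Giving 11886 / 13775 / 11865 / 16077 / 18791.
Scenario A total after 2 periods: 72394
Scenario B projection —
Period 1:
Births: 17300 * 0.344 = 5951 ; 17800 * 0.533 = 9487 → total 15438
Band 2: 12200 * 0.964 = 11761
Band 3: 17300 * 0.963 = 16660
Band 4: 17800 * 0.965 = 17177
Band 5: 7100 * 0.927 + 11100 * 0.292 = 6582 + 3241 = 9823
Net migration: Band 2 + 560 → 12321
Giving 15438 / 12321 / 16660 / 17177 / 9823.
Period 2:
Births: 12321 * 0.344 = 4238 ; 16660 * 0.533 = 8880 → total 13118
Band 2: 15438 * 0.964 = 14882
Band 3: 12321 * 0.963 = 11865
Band 4: 16660 * 0.965 = 16077
Band 5: 17177 * 0.927 + 9823 * 0.292 = 15923 + 2868 = 18791
Net migration: Band 2 + 560 → 15442
Giving 13118 / 15442 / 11865 / 16077 / 18791.
Scenario B total after 2 periods: 75293
Difference B − A = 75293 − 72394 = 2899

2899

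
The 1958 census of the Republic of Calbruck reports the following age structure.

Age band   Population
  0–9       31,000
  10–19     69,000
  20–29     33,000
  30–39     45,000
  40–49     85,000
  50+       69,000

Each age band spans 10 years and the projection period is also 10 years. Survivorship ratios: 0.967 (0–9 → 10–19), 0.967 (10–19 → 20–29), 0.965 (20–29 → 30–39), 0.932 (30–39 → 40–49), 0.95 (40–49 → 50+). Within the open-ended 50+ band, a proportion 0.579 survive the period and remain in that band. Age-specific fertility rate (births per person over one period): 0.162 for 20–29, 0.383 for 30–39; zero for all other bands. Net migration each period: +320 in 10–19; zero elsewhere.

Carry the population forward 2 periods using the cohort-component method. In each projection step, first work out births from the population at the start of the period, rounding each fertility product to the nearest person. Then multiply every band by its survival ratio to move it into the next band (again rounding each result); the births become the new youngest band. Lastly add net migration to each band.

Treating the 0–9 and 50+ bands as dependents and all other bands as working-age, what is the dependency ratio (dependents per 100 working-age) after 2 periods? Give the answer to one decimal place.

[period 1]
Births: 33000 × 0.162 = 5346, 45000 × 0.383 = 17235 — total 22581
10–19: 31000 × 0.967 = 29977
20–29: 69000 × 0.967 = 66723
30–39: 33000 × 0.965 = 31845
40–49: 45000 × 0.932 = 41940
50+: 85000 × 0.95 + 69000 × 0.579 = 80750 + 39951 = 120701
Net migration: 10–19 + 320 → 30297
Population now: 0–9=22581, 10–19=30297, 20–29=66723, 30–39=31845, 40–49=41940, 50+=120701
[period 2]
Births: 66723 × 0.162 = 10809, 31845 × 0.383 = 12197 — total 23006
10–19: 22581 × 0.967 = 21836
20–29: 30297 × 0.967 = 29297
30–39: 66723 × 0.965 = 64388
40–49: 31845 × 0.932 = 29680
50+: 41940 × 0.95 + 120701 × 0.579 = 39843 + 69886 = 109729
Net migration: 10–19 + 320 → 22156
Population now: 0–9=23006, 10–19=22156, 20–29=29297, 30–39=64388, 40–49=29680, 50+=109729
Dependents (band 0–9 + band 50+) = 23006 + 109729 = 132735; working-age = 145521; ratio = 132735/145521 × 100 = 91.2

91.2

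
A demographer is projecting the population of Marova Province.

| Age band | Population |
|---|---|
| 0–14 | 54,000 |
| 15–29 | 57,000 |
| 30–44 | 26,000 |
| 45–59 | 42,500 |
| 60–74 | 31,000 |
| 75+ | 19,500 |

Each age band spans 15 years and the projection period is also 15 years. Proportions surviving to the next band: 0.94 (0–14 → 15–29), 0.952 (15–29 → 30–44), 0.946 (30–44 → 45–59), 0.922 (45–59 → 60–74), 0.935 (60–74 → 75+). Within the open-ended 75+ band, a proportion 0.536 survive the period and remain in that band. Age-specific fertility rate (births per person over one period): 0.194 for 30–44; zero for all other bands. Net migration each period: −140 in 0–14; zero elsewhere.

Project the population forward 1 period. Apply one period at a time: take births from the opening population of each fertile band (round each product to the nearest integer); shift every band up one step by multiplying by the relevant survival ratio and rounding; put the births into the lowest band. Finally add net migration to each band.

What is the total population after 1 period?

213146

Let band 1 be 0–14 through band 6 = 75+.
Period 1.
Births: 26000 × 0.194 = 5044
Band 2: 54000 × 0.94 = 50760
Band 3: 57000 × 0.952 = 54264
Band 4: 26000 × 0.946 = 24596
Band 5: 42500 × 0.922 = 39185
Band 6: 31000 × 0.935 + 19500 × 0.536 = 28985 + 10452 = 39437
Net migration: Band 1 − 140 → 4904
Giving 4904 / 50760 / 54264 / 24596 / 39185 / 39437.
Total after period 1: 4904 + 50760 + 54264 + 24596 + 39185 + 39437 = 213146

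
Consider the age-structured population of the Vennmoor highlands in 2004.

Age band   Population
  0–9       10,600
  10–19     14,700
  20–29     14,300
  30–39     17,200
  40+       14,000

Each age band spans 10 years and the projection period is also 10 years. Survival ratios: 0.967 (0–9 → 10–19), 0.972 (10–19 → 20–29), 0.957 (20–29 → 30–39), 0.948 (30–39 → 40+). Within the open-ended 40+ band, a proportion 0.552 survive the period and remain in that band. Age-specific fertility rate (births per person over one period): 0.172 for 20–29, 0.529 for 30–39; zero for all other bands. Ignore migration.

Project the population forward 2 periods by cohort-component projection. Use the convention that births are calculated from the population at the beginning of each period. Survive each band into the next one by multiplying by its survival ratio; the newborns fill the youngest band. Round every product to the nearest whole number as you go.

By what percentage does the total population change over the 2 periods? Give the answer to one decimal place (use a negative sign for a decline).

-0.1

[period 1]
Births: 14300 × 0.172 = 2460, 17200 × 0.529 = 9099 → total 11559
10–19: 10600 × 0.967 = 10250
20–29: 14700 × 0.972 = 14288
30–39: 14300 × 0.957 = 13685
40+: 17200 × 0.948 + 14000 × 0.552 = 16306 + 7728 = 24034
→ [11559, 10250, 14288, 13685, 24034]
[period 2]
Births: 14288 × 0.172 = 2458, 13685 × 0.529 = 7239 → total 9697
10–19: 11559 × 0.967 = 11178
20–29: 10250 × 0.972 = 9963
30–39: 14288 × 0.957 = 13674
40+: 13685 × 0.948 + 24034 × 0.552 = 12973 + 13267 = 26240
→ [9697, 11178, 9963, 13674, 26240]
Total: 70800 → 70752; change = -48; percentage change = -0.1%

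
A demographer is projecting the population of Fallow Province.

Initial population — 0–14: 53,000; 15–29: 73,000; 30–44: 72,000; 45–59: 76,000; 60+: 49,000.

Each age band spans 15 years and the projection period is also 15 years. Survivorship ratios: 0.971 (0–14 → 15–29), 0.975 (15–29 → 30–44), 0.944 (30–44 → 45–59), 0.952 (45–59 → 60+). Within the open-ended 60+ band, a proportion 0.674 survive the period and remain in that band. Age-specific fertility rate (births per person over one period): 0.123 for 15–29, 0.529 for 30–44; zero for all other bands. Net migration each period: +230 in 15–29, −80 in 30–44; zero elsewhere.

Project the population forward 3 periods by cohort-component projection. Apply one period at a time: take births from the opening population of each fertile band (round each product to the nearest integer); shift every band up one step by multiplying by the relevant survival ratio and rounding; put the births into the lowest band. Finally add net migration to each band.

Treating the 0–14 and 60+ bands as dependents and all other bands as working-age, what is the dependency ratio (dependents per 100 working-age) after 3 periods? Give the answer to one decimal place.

138.9

(Groups numbered youngest = 1 to oldest = 5.)
— Period 1 —
Births: 73000 × 0.123 = 8979, 72000 × 0.529 = 38088 → total 47067
Group 2: 53000 × 0.971 = 51463
Group 3: 73000 × 0.975 = 71175
Group 4: 72000 × 0.944 = 67968
Group 5: 76000 × 0.952 + 49000 × 0.674 = 72352 + 33026 = 105378
Net migration: Group 2 + 230 → 51693; Group 3 − 80 → 71095
End of period: [47067, 51693, 71095, 67968, 105378]
— Period 2 —
Births: 51693 × 0.123 = 6358, 71095 × 0.529 = 37609 → total 43967
Group 2: 47067 × 0.971 = 45702
Group 3: 51693 × 0.975 = 50401
Group 4: 71095 × 0.944 = 67114
Group 5: 67968 × 0.952 + 105378 × 0.674 = 64706 + 71025 = 135731
Net migration: Group 2 + 230 → 45932; Group 3 − 80 → 50321
End of period: [43967, 45932, 50321, 67114, 135731]
— Period 3 —
Births: 45932 × 0.123 = 5650, 50321 × 0.529 = 26620 → total 32270
Group 2: 43967 × 0.971 = 42692
Group 3: 45932 × 0.975 = 44784
Group 4: 50321 × 0.944 = 47503
Group 5: 67114 × 0.952 + 135731 × 0.674 = 63893 + 91483 = 155376
Net migration: Group 2 + 230 → 42922; Group 3 − 80 → 44704
End of period: [32270, 42922, 44704, 47503, 155376]
Dependents (band 0–14 + band 60+) = 32270 + 155376 = 187646; working-age = 135129; ratio = 187646/135129 × 100 = 138.9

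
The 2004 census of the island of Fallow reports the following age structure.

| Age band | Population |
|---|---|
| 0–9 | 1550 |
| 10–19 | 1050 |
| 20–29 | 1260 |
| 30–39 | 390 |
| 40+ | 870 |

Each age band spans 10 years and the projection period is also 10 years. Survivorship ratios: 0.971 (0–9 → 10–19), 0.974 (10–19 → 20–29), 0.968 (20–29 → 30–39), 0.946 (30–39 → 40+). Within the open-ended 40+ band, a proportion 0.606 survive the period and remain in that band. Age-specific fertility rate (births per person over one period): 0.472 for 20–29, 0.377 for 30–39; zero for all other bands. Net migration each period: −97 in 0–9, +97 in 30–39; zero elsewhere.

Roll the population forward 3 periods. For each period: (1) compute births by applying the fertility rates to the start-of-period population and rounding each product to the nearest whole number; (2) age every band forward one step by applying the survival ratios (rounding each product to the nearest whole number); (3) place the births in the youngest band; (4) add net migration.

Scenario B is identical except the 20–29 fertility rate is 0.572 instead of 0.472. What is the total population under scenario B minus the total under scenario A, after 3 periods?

Call the groups 1 to 5, youngest first.
Period 1.
Births: 1260 × 0.472 = 595  |  390 × 0.377 = 147 — total 742
Group 2: 1550 × 0.971 = 1505
Group 3: 1050 × 0.974 = 1023
Group 4: 1260 × 0.968 = 1220
Group 5: 390 × 0.946 + 870 × 0.606 = 369 + 527 = 896
Net migration: Group 1 − 97 → 645; Group 4 + 97 → 1317
Population now: 0–9=645, 10–19=1505, 20–29=1023, 30–39=1317, 40+=896
Period 2.
Births: 1023 × 0.472 = 483  |  1317 × 0.377 = 497 — total 980
Group 2: 645 × 0.971 = 626
Group 3: 1505 × 0.974 = 1466
Group 4: 1023 × 0.968 = 990
Group 5: 1317 × 0.946 + 896 × 0.606 = 1246 + 543 = 1789
Net migration: Group 1 − 97 → 883; Group 4 + 97 → 1087
Population now: 0–9=883, 10–19=626, 20–29=1466, 30–39=1087, 40+=1789
Period 3.
Births: 1466 × 0.472 = 692  |  1087 × 0.377 = 410 — total 1102
Group 2: 883 × 0.971 = 857
Group 3: 626 × 0.974 = 610
Group 4: 1466 × 0.968 = 1419
Group 5: 1087 × 0.946 + 1789 × 0.606 = 1028 + 1084 = 2112
Net migration: Group 1 − 97 → 1005; Group 4 + 97 → 1516
Population now: 0–9=1005, 10–19=857, 20–29=610, 30–39=1516, 40+=2112
Scenario A total after 3 periods: 6100
Scenario B projection —
Period 1.
Births: 1260 × 0.572 = 721  |  390 × 0.377 = 147 — total 868
Group 2: 1550 × 0.971 = 1505
Group 3: 1050 × 0.974 = 1023
Group 4: 1260 × 0.968 = 1220
Group 5: 390 × 0.946 + 870 × 0.606 = 369 + 527 = 896
Net migration: Group 1 − 97 → 771; Group 4 + 97 → 1317
Population now: 0–9=771, 10–19=1505, 20–29=1023, 30–39=1317, 40+=896
Period 2.
Births: 1023 × 0.572 = 585  |  1317 × 0.377 = 497 — total 1082
Group 2: 771 × 0.971 = 749
Group 3: 1505 × 0.974 = 1466
Group 4: 1023 × 0.968 = 990
Group 5: 1317 × 0.946 + 896 × 0.606 = 1246 + 543 = 1789
Net migration: Group 1 − 97 → 985; Group 4 + 97 → 1087
Population now: 0–9=985, 10–19=749, 20–29=1466, 30–39=1087, 40+=1789
Period 3.
Births: 1466 × 0.572 = 839  |  1087 × 0.377 = 410 — total 1249
Group 2: 985 × 0.971 = 956
Group 3: 749 × 0.974 = 730
Group 4: 1466 × 0.968 = 1419
Group 5: 1087 × 0.946 + 1789 × 0.606 = 1028 + 1084 = 2112
Net migration: Group 1 − 97 → 1152; Group 4 + 97 → 1516
Population now: 0–9=1152, 10–19=956, 20–29=730, 30–39=1516, 40+=2112
Scenario B total after 3 periods: 6466
Difference B − A = 6466 − 6100 = 366

366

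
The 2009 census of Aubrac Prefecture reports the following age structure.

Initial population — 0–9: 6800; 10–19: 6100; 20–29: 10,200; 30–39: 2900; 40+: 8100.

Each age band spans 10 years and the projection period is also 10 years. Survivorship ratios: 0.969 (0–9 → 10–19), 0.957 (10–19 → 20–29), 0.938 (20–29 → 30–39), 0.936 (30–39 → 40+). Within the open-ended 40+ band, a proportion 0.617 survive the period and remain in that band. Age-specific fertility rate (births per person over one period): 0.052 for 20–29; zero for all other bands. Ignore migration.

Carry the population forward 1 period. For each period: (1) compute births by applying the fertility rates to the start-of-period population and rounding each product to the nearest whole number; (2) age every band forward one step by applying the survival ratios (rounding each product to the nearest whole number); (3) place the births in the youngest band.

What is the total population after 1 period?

Let band 1 be 0–9 through band 5 = 40+.
[period 1]
Births: 10200 × 0.052 = 530
Band 2: 6800 × 0.969 = 6589
Band 3: 6100 × 0.957 = 5838
Band 4: 10200 × 0.938 = 9568
Band 5: 2900 × 0.936 + 8100 × 0.617 = 2714 + 4998 = 7712
Giving 530 / 6589 / 5838 / 9568 / 7712.
Total after period 1: 530 + 6589 + 5838 + 9568 + 7712 = 30237

30237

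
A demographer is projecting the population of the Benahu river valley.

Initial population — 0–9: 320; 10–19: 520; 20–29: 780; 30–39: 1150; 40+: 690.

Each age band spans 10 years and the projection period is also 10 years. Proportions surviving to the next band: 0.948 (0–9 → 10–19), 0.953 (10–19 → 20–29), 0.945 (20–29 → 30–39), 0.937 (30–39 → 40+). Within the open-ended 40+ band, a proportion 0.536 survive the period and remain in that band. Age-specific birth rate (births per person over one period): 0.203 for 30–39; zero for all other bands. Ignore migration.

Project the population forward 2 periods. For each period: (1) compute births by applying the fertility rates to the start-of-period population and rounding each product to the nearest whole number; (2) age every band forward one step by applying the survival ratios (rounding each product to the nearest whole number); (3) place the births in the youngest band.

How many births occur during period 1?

233

(Groups numbered youngest = 1 to oldest = 5.)
[period 1]
Births: 1150 × 0.203 = 233
Group 2: 320 × 0.948 = 303
Group 3: 520 × 0.953 = 496
Group 4: 780 × 0.945 = 737
Group 5: 1150 × 0.937 + 690 × 0.536 = 1078 + 370 = 1448
Giving 233 / 303 / 496 / 737 / 1448.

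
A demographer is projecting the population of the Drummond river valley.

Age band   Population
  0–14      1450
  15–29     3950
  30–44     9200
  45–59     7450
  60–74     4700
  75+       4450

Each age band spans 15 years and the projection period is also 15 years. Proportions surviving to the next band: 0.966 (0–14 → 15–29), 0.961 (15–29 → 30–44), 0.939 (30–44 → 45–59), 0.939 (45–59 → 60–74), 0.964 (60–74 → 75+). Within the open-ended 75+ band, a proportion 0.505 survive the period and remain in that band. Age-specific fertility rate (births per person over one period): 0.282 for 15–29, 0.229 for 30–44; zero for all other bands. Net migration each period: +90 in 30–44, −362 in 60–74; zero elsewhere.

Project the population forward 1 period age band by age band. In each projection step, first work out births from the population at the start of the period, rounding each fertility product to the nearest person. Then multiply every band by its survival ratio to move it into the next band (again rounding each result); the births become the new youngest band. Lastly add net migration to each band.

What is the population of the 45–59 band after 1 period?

— Period 1 —
Births: 3950 * 0.282 = 1114  |  9200 * 0.229 = 2107 → total 3221
15–29: 1450 * 0.966 = 1401
30–44: 3950 * 0.961 = 3796
45–59: 9200 * 0.939 = 8639
60–74: 7450 * 0.939 = 6996
75+: 4700 * 0.964 + 4450 * 0.505 = 4531 + 2247 = 6778
Net migration: 30–44 + 90 → 3886; 60–74 − 362 → 6634
Giving 3221 / 1401 / 3886 / 8639 / 6634 / 6778.

8639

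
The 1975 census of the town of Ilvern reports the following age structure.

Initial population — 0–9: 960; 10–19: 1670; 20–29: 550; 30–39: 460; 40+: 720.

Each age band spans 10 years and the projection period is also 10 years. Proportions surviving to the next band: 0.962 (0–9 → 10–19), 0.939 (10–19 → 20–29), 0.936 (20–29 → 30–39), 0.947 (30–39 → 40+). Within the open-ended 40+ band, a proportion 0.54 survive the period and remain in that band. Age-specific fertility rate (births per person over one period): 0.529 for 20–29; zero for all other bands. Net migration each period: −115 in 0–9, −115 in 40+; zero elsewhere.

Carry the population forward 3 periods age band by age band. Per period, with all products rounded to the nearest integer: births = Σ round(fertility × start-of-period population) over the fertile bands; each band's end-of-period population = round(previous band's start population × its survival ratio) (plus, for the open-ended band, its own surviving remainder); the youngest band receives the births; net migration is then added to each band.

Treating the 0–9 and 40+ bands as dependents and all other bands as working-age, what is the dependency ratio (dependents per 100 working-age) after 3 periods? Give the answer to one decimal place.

122.3

After projecting period 1:
Births: 550 × 0.529 = 291
10–19: 960 × 0.962 = 924
20–29: 1670 × 0.939 = 1568
30–39: 550 × 0.936 = 515
40+: 460 × 0.947 + 720 × 0.54 = 436 + 389 = 825
Net migration: 0–9 − 115 → 176; 40+ − 115 → 710
End of period: [176, 924, 1568, 515, 710]
After projecting period 2:
Births: 1568 × 0.529 = 829
10–19: 176 × 0.962 = 169
20–29: 924 × 0.939 = 868
30–39: 1568 × 0.936 = 1468
40+: 515 × 0.947 + 710 × 0.54 = 488 + 383 = 871
Net migration: 0–9 − 115 → 714; 40+ − 115 → 756
End of period: [714, 169, 868, 1468, 756]
After projecting period 3:
Births: 868 × 0.529 = 459
10–19: 714 × 0.962 = 687
20–29: 169 × 0.939 = 159
30–39: 868 × 0.936 = 812
40+: 1468 × 0.947 + 756 × 0.54 = 1390 + 408 = 1798
Net migration: 0–9 − 115 → 344; 40+ − 115 → 1683
End of period: [344, 687, 159, 812, 1683]
Dependents (band 0–9 + band 40+) = 344 + 1683 = 2027; working-age = 1658; ratio = 2027/1658 × 100 = 122.3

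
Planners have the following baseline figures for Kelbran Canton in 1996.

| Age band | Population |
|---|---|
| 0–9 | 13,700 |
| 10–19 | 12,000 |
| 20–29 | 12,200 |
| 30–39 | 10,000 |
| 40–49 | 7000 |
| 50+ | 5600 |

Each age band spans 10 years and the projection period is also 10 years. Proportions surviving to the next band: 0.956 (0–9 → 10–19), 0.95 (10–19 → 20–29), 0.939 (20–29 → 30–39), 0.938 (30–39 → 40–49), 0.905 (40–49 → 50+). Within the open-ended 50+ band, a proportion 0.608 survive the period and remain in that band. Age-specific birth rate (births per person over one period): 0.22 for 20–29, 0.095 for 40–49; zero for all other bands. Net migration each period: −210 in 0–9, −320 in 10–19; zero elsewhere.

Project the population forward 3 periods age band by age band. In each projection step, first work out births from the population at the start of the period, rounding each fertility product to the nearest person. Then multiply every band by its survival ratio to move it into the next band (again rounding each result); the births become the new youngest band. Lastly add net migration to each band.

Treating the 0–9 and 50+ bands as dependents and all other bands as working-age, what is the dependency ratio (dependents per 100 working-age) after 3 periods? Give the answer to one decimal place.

82.2

Numbering the bands 1..6 from youngest to oldest:
[period 1]
Births: 12200 × 0.22 = 2684, 7000 × 0.095 = 665 — total 3349
Band 2: 13700 × 0.956 = 13097
Band 3: 12000 × 0.95 = 11400
Band 4: 12200 × 0.939 = 11456
Band 5: 10000 × 0.938 = 9380
Band 6: 7000 × 0.905 + 5600 × 0.608 = 6335 + 3405 = 9740
Net migration: Band 1 − 210 → 3139; Band 2 − 320 → 12777
→ [3139, 12777, 11400, 11456, 9380, 9740]
[period 2]
Births: 11400 × 0.22 = 2508, 9380 × 0.095 = 891 — total 3399
Band 2: 3139 × 0.956 = 3001
Band 3: 12777 × 0.95 = 12138
Band 4: 11400 × 0.939 = 10705
Band 5: 11456 × 0.938 = 10746
Band 6: 9380 × 0.905 + 9740 × 0.608 = 8489 + 5922 = 14411
Net migration: Band 1 − 210 → 3189; Band 2 − 320 → 2681
→ [3189, 2681, 12138, 10705, 10746, 14411]
[period 3]
Births: 12138 × 0.22 = 2670, 10746 × 0.095 = 1021 — total 3691
Band 2: 3189 × 0.956 = 3049
Band 3: 2681 × 0.95 = 2547
Band 4: 12138 × 0.939 = 11398
Band 5: 10705 × 0.938 = 10041
Band 6: 10746 × 0.905 + 14411 × 0.608 = 9725 + 8762 = 18487
Net migration: Band 1 − 210 → 3481; Band 2 − 320 → 2729
→ [3481, 2729, 2547, 11398, 10041, 18487]
Dependents (band 0–9 + band 50+) = 3481 + 18487 = 21968; working-age = 26715; ratio = 21968/26715 × 100 = 82.2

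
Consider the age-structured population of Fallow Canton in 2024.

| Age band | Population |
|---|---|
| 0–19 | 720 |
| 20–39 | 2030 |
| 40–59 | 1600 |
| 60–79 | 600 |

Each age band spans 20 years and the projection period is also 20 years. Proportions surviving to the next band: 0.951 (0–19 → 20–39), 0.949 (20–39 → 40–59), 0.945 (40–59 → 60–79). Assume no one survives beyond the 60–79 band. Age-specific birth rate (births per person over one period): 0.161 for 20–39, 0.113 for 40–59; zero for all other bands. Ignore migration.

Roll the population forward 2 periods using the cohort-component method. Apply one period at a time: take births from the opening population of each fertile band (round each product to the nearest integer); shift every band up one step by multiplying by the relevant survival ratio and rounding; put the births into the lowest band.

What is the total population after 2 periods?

3281

Numbering the bands 1..4 from youngest to oldest:
Period 1.
Births: 2030 × 0.161 = 327  |  1600 × 0.113 = 181 ⇒ total 508
Band 2: 720 × 0.951 = 685
Band 3: 2030 × 0.949 = 1926
Band 4: 1600 × 0.945 = 1512
Giving 508 / 685 / 1926 / 1512.
Period 2.
Births: 685 × 0.161 = 110  |  1926 × 0.113 = 218 ⇒ total 328
Band 2: 508 × 0.951 = 483
Band 3: 685 × 0.949 = 650
Band 4: 1926 × 0.945 = 1820
Giving 328 / 483 / 650 / 1820.
Total after period 2: 328 + 483 + 650 + 1820 = 3281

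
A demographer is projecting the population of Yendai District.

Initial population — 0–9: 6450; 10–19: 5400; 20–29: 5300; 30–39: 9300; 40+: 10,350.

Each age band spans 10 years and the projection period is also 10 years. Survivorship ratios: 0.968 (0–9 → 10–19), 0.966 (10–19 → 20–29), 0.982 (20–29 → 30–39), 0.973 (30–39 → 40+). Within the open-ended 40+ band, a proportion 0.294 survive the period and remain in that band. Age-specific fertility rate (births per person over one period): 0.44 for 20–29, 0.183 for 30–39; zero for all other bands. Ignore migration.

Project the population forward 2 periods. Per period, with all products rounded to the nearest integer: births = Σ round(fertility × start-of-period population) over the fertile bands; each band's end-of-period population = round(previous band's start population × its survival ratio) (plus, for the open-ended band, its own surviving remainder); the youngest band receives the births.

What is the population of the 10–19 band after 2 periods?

3905

— Period 1 —
Births: 5300 × 0.44 = 2332, 9300 × 0.183 = 1702 → 4034
10–19: 6450 × 0.968 = 6244
20–29: 5400 × 0.966 = 5216
30–39: 5300 × 0.982 = 5205
40+: 9300 × 0.973 + 10350 × 0.294 = 9049 + 3043 = 12092
Population now: 0–9=4034, 10–19=6244, 20–29=5216, 30–39=5205, 40+=12092
— Period 2 —
Births: 5216 × 0.44 = 2295, 5205 × 0.183 = 953 → 3248
10–19: 4034 × 0.968 = 3905
20–29: 6244 × 0.966 = 6032
30–39: 5216 × 0.982 = 5122
40+: 5205 × 0.973 + 12092 × 0.294 = 5064 + 3555 = 8619
Population now: 0–9=3248, 10–19=3905, 20–29=6032, 30–39=5122, 40+=8619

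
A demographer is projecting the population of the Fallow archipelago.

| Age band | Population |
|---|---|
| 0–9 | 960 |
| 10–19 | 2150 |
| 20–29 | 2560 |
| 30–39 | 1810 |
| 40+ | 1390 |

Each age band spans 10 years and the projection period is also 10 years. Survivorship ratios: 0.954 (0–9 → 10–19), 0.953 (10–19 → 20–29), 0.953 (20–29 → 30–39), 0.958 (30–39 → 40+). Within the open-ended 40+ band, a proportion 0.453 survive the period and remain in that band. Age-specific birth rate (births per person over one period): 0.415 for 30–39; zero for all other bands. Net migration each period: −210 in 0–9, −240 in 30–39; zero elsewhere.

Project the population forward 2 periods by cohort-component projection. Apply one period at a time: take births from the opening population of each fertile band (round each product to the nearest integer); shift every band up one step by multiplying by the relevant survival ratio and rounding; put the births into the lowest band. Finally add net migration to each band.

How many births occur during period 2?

(Groups numbered youngest = 1 to oldest = 5.)
After projecting period 1:
Births: 1810 * 0.415 = 751
Group 2: 960 * 0.954 = 916
Group 3: 2150 * 0.953 = 2049
Group 4: 2560 * 0.953 = 2440
Group 5: 1810 * 0.958 + 1390 * 0.453 = 1734 + 630 = 2364
Net migration: Group 1 − 210 → 541; Group 4 − 240 → 2200
→ [541, 916, 2049, 2200, 2364]
After projecting period 2:
Births: 2200 * 0.415 = 913
Group 2: 541 * 0.954 = 516
Group 3: 916 * 0.953 = 873
Group 4: 2049 * 0.953 = 1953
Group 5: 2200 * 0.958 + 2364 * 0.453 = 2108 + 1071 = 3179
Net migration: Group 1 − 210 → 703; Group 4 − 240 → 1713
→ [703, 516, 873, 1713, 3179]

913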